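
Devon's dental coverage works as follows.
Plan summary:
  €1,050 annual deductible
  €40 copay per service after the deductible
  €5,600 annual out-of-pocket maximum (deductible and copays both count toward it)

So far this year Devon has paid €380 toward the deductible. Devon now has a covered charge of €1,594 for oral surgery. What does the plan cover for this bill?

€884

Deductible still to meet: €1,050 − €380 = €670.
That leaves €1,594 − €670 = €924 for the copay.
Copay on this service: €40.
Patient responsibility before any cap: €670 + €40 = €710.
Cumulative spending €380 + €710 = €1,090 stays under the €5,600 maximum.
Insurer pays the balance: €1,594 − €710 = €884.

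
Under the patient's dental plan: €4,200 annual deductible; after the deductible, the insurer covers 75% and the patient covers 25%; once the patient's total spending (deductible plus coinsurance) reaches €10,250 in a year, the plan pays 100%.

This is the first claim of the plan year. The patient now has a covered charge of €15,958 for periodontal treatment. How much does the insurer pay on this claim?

The full €4,200 deductible is still open; €4,200 of this bill applies to it.
The remaining €11,758 (= €15,958 − €4,200) moves to coinsurance.
Coinsurance: €11,758 × 25% = €2,939.50.
Patient responsibility before any cap: €4,200 + €2,939.50 = €7,139.50.
Year-to-date out-of-pocket becomes €0 + €7,139.50 = €7,139.50, still under the €10,250 maximum, so no cap applies.
Insurer pays the balance: €15,958 − €7,139.50 = €8,818.50.

€8,818.50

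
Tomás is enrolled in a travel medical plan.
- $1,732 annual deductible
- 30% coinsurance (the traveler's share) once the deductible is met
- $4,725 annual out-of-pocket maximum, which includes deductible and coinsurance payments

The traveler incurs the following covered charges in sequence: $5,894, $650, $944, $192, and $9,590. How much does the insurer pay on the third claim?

#1 ($5,894): deductible takes $1,732, $4,162 remains; traveler's 30% is $1,248.60. Traveler owes $2,980.60 (running OOP $2,980.60). Insurer: $5,894 − $2,980.60 = $2,913.40.
#2 ($650): 30% coinsurance on $650 = $195. Cost to traveler: $195. OOP to date $3,175.60. Insurer: $650 − $195 = $455.
#3 ($944): deductible already satisfied, so traveler's share is 30% × $944 = $283.20. Cost to traveler: $283.20. OOP to date $3,458.80. Insurer: $944 − $283.20 = $660.80.

$660.80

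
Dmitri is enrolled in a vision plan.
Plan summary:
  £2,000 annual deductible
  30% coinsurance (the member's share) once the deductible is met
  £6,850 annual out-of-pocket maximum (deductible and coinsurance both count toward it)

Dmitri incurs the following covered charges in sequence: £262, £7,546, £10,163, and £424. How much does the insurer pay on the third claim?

£7,114.10

#1 (£262): all of it applies to the deductible. Cost to member: £262. OOP to date £262. Plan pays £262 − £262 = £0.
#2 (£7,546): £1,738 to deductible, leaving £5,808; coinsurance £5,808 × 30% = £1,742.40. Member owes £3,480.40 (running OOP £3,742.40). Insurer: £7,546 − £3,480.40 = £4,065.60.
#3 (£10,163): deductible already satisfied, so member's share is 30% × £10,163 = £3,048.90. Member pays £3,048.90; OOP now £6,791.30. Plan pays £10,163 − £3,048.90 = £7,114.10.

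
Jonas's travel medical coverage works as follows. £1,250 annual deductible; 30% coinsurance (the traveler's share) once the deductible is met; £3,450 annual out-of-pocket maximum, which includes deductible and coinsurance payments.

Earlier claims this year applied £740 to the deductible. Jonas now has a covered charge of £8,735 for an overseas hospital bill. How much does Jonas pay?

£2,710

Deductible still to meet: £1,250 − £740 = £510.
After the £510 deductible portion, £8,735 − £510 = £8,225 is subject to coinsurance.
30% of £8,225 = £2,467.50 falls to the traveler.
That puts the traveler's cost at £510 + £2,467.50 = £2,977.50 before any cap.
Year-to-date out-of-pocket would reach £740 + £2,977.50 = £3,717.50, above the £3,450 maximum, so the traveler pays only £3,450 − £740 = £2,710.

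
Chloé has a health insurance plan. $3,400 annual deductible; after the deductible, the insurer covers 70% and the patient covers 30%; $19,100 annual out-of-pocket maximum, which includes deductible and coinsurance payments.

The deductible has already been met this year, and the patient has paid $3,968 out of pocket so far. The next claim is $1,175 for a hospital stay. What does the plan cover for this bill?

$822.50

The deductible is already satisfied, so the full bill goes to coinsurance.
Patient's 30% share of $1,175 is $352.50.
Year-to-date out-of-pocket becomes $3,968 + $352.50 = $4,320.50, still under the $19,100 maximum, so no cap applies.
The plan picks up $1,175 − $352.50 = $822.50.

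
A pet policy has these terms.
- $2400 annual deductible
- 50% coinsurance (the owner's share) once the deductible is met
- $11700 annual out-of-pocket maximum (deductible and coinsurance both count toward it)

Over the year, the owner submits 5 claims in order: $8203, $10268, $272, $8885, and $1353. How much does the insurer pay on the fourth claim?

Claim 1 — $8203: $2400 to deductible, leaving $5803; coinsurance $5803 × 50% = $2901.50. Owner pays $5301.50; OOP now $5301.50. Plan pays $8203 − $5301.50 = $2901.50.
Claim 2 — $10268: 50% coinsurance on $10268 = $5134. Owner pays $5134; OOP now $10435.50. Plan pays $10268 − $5134 = $5134.
Claim 3 — $272: deductible already satisfied, so owner's share is 50% × $272 = $136. Owner pays $136; OOP now $10571.50. Insurer: $272 − $136 = $136.
Claim 4 — $8885: 50% coinsurance on $8885 = $4442.50. OOP would hit $15014 > $11700, so the cap limits the owner to $11700 − $10571.50 = $1128.50. Insurer: $8885 − $1128.50 = $7756.50.

$7756.50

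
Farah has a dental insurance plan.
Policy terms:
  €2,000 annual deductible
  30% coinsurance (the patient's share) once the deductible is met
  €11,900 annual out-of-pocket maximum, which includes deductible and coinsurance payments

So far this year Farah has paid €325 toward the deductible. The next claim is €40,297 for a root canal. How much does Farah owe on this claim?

Deductible still to meet: €2,000 − €325 = €1,675.
After the €1,675 deductible portion, €40,297 − €1,675 = €38,622 is subject to coinsurance.
Coinsurance: €38,622 × 30% = €11,586.60.
Patient responsibility before any cap: €1,675 + €11,586.60 = €13,261.60.
Year-to-date out-of-pocket would reach €325 + €13,261.60 = €13,586.60, above the €11,900 maximum, so the patient pays only €11,900 − €325 = €11,575.

€11,575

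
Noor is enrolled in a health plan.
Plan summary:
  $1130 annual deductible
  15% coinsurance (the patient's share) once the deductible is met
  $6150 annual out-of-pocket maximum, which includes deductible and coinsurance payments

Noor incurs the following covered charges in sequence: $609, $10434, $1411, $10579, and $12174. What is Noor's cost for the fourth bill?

$1586.85

#1 ($609): all of it applies to the deductible. Cost to patient: $609. OOP to date $609.
#2 ($10434): $521 finishes the deductible; $9913 goes to coinsurance; coinsurance $9913 × 15% = $1486.95. Patient owes $2007.95 (running OOP $2616.95).
#3 ($1411): 15% coinsurance on $1411 = $211.65. Patient owes $211.65 (running OOP $2828.60).
#4 ($10579): deductible met; 15% of $10579 = $1586.85. Patient owes $1586.85 (running OOP $4415.45).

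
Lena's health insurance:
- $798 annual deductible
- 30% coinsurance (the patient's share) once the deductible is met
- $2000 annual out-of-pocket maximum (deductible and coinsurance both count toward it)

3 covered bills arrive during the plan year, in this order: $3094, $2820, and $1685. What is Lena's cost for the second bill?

$513.20

Claim 1 — $3094: $798 to deductible, leaving $2296; coinsurance $2296 × 30% = $688.80. Patient pays $1486.80; OOP now $1486.80.
Claim 2 — $2820: deductible met; 30% of $2820 = $846. That would push OOP to $2332.80, over the $2000 cap, so patient pays $2000 − $1486.80 = $513.20.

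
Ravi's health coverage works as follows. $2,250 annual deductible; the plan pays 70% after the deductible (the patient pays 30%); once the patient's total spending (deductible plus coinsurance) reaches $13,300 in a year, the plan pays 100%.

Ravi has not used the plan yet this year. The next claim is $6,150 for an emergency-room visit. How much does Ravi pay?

Deductible not yet touched, so the first $2,250 of the bill goes to the deductible.
That leaves $6,150 − $2,250 = $3,900 for coinsurance.
Coinsurance: $3,900 × 30% = $1,170.
So the patient owes $2,250 + $1,170 = $3,420 before any cap.
Cumulative spending $0 + $3,420 = $3,420 stays under the $13,300 maximum.

$3,420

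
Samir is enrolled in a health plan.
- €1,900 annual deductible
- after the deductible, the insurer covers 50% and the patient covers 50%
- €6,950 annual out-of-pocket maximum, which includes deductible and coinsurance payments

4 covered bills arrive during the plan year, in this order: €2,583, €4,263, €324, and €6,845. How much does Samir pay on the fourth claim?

Claim 1 (€2,583): deductible takes €1,900, €683 remains; patient's 50% is €341.50. Patient pays €2,241.50; OOP now €2,241.50.
Claim 2 (€4,263): 50% coinsurance on €4,263 = €2,131.50. Cost to patient: €2,131.50. OOP to date €4,373.
Claim 3 (€324): 50% coinsurance on €324 = €162. Patient pays €162; OOP now €4,535.
Claim 4 (€6,845): 50% coinsurance on €6,845 = €3,422.50. That would push OOP to €7,957.50, over the €6,950 cap, so patient pays €6,950 − €4,535 = €2,415.

€2,415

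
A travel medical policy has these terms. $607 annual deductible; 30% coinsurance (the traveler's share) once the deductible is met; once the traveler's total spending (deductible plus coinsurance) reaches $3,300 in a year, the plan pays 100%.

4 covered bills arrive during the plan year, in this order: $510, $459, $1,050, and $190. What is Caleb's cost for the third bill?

Bill 1, $510: fully absorbed by the deductible. Traveler owes $510 (running OOP $510).
Bill 2, $459: $97 to deductible, leaving $362; 30% of $362 = $108.60. Cost to traveler: $205.60. OOP to date $715.60.
Bill 3, $1,050: deductible met; 30% of $1,050 = $315. Traveler pays $315; OOP now $1,030.60.

$315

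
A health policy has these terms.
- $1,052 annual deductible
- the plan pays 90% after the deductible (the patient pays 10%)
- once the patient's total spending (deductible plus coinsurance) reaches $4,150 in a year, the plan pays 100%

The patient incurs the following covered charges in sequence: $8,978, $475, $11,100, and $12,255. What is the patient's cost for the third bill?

$1,110

Claim 1 ($8,978): $1,052 finishes the deductible; $7,926 goes to coinsurance; 10% of $7,926 = $792.60. Cost to patient: $1,844.60. OOP to date $1,844.60.
Claim 2 ($475): deductible met; 10% of $475 = $47.50. Patient pays $47.50; OOP now $1,892.10.
Claim 3 ($11,100): deductible already satisfied, so patient's share is 10% × $11,100 = $1,110. Patient pays $1,110; OOP now $3,002.10.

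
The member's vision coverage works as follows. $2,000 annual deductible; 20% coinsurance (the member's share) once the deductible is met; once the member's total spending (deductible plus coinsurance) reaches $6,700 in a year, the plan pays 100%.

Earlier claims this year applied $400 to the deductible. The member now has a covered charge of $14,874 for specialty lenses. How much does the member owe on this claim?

$400 of the $2,000 deductible is already met, leaving $1,600.
After the $1,600 deductible portion, $14,874 − $1,600 = $13,274 is subject to coinsurance.
Coinsurance: $13,274 × 20% = $2,654.80.
So the member owes $1,600 + $2,654.80 = $4,254.80 before any cap.
Total out-of-pocket so far would be $400 + $4,254.80 = $4,654.80, below the $6,700 cap — no reduction.

$4,254.80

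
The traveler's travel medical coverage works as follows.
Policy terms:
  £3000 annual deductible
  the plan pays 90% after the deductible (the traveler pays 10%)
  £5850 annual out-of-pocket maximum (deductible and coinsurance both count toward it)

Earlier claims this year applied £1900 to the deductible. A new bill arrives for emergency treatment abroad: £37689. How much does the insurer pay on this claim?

£33739

Remaining deductible: £3000 − £1900 = £1100.
The remaining £36589 (= £37689 − £1100) moves to coinsurance.
10% of £36589 = £3658.90 falls to the traveler.
So the traveler owes £1100 + £3658.90 = £4758.90 before any cap.
Adding £4758.90 to the £1900 already spent would give £6658.90, which exceeds the £5850 cap; the traveler pays just £5850 − £1900 = £3950.
The insurer covers the remainder: £37689 − £3950 = £33739.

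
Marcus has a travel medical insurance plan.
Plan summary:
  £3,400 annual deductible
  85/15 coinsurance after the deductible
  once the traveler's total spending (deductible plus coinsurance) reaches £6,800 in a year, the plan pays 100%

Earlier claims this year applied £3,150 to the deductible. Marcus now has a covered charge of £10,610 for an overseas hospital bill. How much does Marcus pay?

£1,804

£3,150 of the £3,400 deductible is already met, leaving £250.
That leaves £10,610 − £250 = £10,360 for coinsurance.
15% of £10,360 = £1,554 falls to the traveler.
Traveler responsibility before any cap: £250 + £1,554 = £1,804.
Total out-of-pocket so far would be £3,150 + £1,804 = £4,954, below the £6,800 cap — no reduction.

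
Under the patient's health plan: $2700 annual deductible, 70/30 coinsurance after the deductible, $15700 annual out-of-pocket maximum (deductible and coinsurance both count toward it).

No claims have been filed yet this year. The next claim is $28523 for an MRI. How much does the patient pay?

Nothing has been paid toward the $2700 deductible, so the first $2700 of this charge is applied there.
That leaves $28523 − $2700 = $25823 for coinsurance.
30% of $25823 = $7746.90 falls to the patient.
That puts the patient's cost at $2700 + $7746.90 = $10446.90 before any cap.
Year-to-date out-of-pocket becomes $0 + $10446.90 = $10446.90, still under the $15700 maximum, so no cap applies.

$10446.90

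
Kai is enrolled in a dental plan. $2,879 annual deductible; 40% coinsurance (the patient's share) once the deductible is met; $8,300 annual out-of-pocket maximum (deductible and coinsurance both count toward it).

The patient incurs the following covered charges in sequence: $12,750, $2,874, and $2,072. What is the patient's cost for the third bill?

Bill 1, $12,750: $2,879 to deductible, leaving $9,871; coinsurance $9,871 × 40% = $3,948.40. Cost to patient: $6,827.40. OOP to date $6,827.40.
Bill 2, $2,874: deductible already satisfied, so patient's share is 40% × $2,874 = $1,149.60. Cost to patient: $1,149.60. OOP to date $7,977.
Bill 3, $2,072: deductible met; 40% of $2,072 = $828.80. Adding that to $7,977 gives $8,805.80, past the $8,300 cap; patient pays only $8,300 − $7,977 = $323.

$323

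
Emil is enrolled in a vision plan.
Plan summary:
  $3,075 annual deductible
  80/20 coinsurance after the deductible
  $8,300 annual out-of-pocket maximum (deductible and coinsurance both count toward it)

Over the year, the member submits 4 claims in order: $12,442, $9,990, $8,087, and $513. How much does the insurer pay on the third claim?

#1 ($12,442): $3,075 finishes the deductible; $9,367 goes to coinsurance; coinsurance $9,367 × 20% = $1,873.40. Member owes $4,948.40 (running OOP $4,948.40). Plan pays $12,442 − $4,948.40 = $7,493.60.
#2 ($9,990): deductible already satisfied, so member's share is 20% × $9,990 = $1,998. Member owes $1,998 (running OOP $6,946.40). Insurer: $9,990 − $1,998 = $7,992.
#3 ($8,087): 20% coinsurance on $8,087 = $1,617.40. OOP would hit $8,563.80 > $8,300, so the cap limits the member to $8,300 − $6,946.40 = $1,353.60. Plan pays $8,087 − $1,353.60 = $6,733.40.

$6,733.40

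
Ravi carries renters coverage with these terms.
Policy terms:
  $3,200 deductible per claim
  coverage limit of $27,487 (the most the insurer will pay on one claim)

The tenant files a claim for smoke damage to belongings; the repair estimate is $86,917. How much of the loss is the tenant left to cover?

$59,430

Subtract the deductible: $86,917 − $3,200 = $83,717.
Since $83,717 > $27,487, the payout is capped at $27,487.
Out of pocket: $86,917 − $27,487 = $59,430.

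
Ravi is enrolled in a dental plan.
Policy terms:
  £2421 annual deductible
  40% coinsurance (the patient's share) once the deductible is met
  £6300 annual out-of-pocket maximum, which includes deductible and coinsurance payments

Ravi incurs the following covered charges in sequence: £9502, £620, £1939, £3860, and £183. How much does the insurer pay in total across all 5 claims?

£9804

#1 (£9502): £2421 finishes the deductible; £7081 goes to coinsurance; coinsurance £7081 × 40% = £2832.40. Patient pays £5253.40; OOP now £5253.40. Insurer: £9502 − £5253.40 = £4248.60.
#2 (£620): deductible already satisfied, so patient's share is 40% × £620 = £248. Patient pays £248; OOP now £5501.40. Insurer: £620 − £248 = £372.
#3 (£1939): deductible already satisfied, so patient's share is 40% × £1939 = £775.60. Patient pays £775.60; OOP now £6277. Plan pays £1939 − £775.60 = £1163.40.
#4 (£3860): deductible already satisfied, so patient's share is 40% × £3860 = £1544. Adding that to £6277 gives £7821, past the £6300 cap; patient pays only £6300 − £6277 = £23. Insurer: £3860 − £23 = £3837.
#5 (£183): 40% coinsurance on £183 = £73.20. OOP would hit £6373.20 > £6300, so the cap limits the patient to £6300 − £6300 = £0. Insurer: £183 − £0 = £183.
Insurer total = bills − patient's total = £16104 − £6300 = £9804.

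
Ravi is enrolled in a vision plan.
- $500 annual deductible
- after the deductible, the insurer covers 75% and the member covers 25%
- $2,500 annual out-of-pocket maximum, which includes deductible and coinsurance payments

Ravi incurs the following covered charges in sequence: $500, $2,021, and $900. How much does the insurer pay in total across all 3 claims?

#1 ($500): entire amount goes to the deductible. Member pays $500; OOP now $500. Insurer: $500 − $500 = $0.
#2 ($2,021): deductible met; 25% of $2,021 = $505.25. Member owes $505.25 (running OOP $1,005.25). Insurer: $2,021 − $505.25 = $1,515.75.
#3 ($900): 25% coinsurance on $900 = $225. Cost to member: $225. OOP to date $1,230.25. Plan pays $900 − $225 = $675.
Insurer total: $0 + $1,515.75 + $675 = $2,190.75.

$2,190.75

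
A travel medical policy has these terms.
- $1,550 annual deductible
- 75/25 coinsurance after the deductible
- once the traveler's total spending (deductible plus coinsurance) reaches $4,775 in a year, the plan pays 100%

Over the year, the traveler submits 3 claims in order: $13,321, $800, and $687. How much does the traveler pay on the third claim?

$82.25

Claim 1 ($13,321): $1,550 to deductible, leaving $11,771; traveler's 25% is $2,942.75. Traveler pays $4,492.75; OOP now $4,492.75.
Claim 2 ($800): deductible already satisfied, so traveler's share is 25% × $800 = $200. Cost to traveler: $200. OOP to date $4,692.75.
Claim 3 ($687): deductible already satisfied, so traveler's share is 25% × $687 = $171.75. OOP would hit $4,864.50 > $4,775, so the cap limits the traveler to $4,775 − $4,692.75 = $82.25.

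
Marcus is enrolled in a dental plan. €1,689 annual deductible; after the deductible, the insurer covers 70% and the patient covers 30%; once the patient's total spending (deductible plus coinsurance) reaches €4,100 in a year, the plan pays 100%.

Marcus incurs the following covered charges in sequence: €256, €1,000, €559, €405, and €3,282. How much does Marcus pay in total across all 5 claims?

€2,832.90

Claim 1 — €256: entire amount goes to the deductible. Patient pays €256; OOP now €256.
Claim 2 — €1,000: all of it applies to the deductible. Cost to patient: €1,000. OOP to date €1,256.
Claim 3 — €559: €433 finishes the deductible; €126 goes to coinsurance; 30% of €126 = €37.80. Patient owes €470.80 (running OOP €1,726.80).
Claim 4 — €405: deductible met; 30% of €405 = €121.50. Cost to patient: €121.50. OOP to date €1,848.30.
Claim 5 — €3,282: deductible already satisfied, so patient's share is 30% × €3,282 = €984.60. Cost to patient: €984.60. OOP to date €2,832.90.
Summing the patient's payments: €256 + €1,000 + €470.80 + €121.50 + €984.60 = €2,832.90.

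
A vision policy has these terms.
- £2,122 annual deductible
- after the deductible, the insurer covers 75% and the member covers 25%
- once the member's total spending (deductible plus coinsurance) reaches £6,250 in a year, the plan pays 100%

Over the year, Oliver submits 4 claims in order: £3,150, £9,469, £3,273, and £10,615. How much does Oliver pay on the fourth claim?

Bill 1, £3,150: £2,122 finishes the deductible; £1,028 goes to coinsurance; coinsurance £1,028 × 25% = £257. Member pays £2,379; OOP now £2,379.
Bill 2, £9,469: 25% coinsurance on £9,469 = £2,367.25. Member owes £2,367.25 (running OOP £4,746.25).
Bill 3, £3,273: deductible met; 25% of £3,273 = £818.25. Cost to member: £818.25. OOP to date £5,564.50.
Bill 4, £10,615: deductible met; 25% of £10,615 = £2,653.75. That would push OOP to £8,218.25, over the £6,250 cap, so member pays £6,250 − £5,564.50 = £685.50.

£685.50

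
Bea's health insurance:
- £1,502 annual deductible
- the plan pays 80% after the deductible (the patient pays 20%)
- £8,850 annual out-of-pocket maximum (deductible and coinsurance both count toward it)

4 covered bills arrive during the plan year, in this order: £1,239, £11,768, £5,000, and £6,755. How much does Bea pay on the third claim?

Claim 1 (£1,239): all of it applies to the deductible. Patient pays £1,239; OOP now £1,239.
Claim 2 (£11,768): deductible takes £263, £11,505 remains; patient's 20% is £2,301. Patient pays £2,564; OOP now £3,803.
Claim 3 (£5,000): deductible met; 20% of £5,000 = £1,000. Cost to patient: £1,000. OOP to date £4,803.

£1,000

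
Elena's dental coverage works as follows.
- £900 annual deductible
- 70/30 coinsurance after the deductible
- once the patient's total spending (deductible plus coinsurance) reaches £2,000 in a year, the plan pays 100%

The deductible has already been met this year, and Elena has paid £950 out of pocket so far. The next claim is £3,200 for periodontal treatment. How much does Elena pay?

£960

The deductible is already satisfied, so the full bill goes to coinsurance.
Patient's 30% share of £3,200 is £960.
Year-to-date out-of-pocket becomes £950 + £960 = £1,910, still under the £2,000 maximum, so no cap applies.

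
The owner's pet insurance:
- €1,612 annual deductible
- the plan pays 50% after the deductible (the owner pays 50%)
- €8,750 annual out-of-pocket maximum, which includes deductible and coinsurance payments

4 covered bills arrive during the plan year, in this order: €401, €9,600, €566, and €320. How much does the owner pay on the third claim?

Claim 1 (€401): fully absorbed by the deductible. Owner owes €401 (running OOP €401).
Claim 2 (€9,600): €1,211 to deductible, leaving €8,389; owner's 50% is €4,194.50. Cost to owner: €5,405.50. OOP to date €5,806.50.
Claim 3 (€566): deductible met; 50% of €566 = €283. Owner pays €283; OOP now €6,089.50.

€283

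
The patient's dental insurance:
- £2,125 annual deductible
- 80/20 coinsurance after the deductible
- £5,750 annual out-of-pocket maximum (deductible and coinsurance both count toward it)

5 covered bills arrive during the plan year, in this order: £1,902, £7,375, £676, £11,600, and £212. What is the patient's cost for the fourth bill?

Claim 1 — £1,902: fully absorbed by the deductible. Patient owes £1,902 (running OOP £1,902).
Claim 2 — £7,375: deductible takes £223, £7,152 remains; 20% of £7,152 = £1,430.40. Patient owes £1,653.40 (running OOP £3,555.40).
Claim 3 — £676: 20% coinsurance on £676 = £135.20. Patient owes £135.20 (running OOP £3,690.60).
Claim 4 — £11,600: 20% coinsurance on £11,600 = £2,320. Adding that to £3,690.60 gives £6,010.60, past the £5,750 cap; patient pays only £5,750 − £3,690.60 = £2,059.40.

£2,059.40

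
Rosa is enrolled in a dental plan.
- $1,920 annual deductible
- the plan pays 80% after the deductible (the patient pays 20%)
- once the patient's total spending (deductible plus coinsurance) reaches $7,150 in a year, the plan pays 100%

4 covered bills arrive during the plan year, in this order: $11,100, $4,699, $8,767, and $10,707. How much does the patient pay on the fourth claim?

Claim 1 ($11,100): deductible takes $1,920, $9,180 remains; patient's 20% is $1,836. Patient owes $3,756 (running OOP $3,756).
Claim 2 ($4,699): deductible met; 20% of $4,699 = $939.80. Patient pays $939.80; OOP now $4,695.80.
Claim 3 ($8,767): 20% coinsurance on $8,767 = $1,753.40. Patient owes $1,753.40 (running OOP $6,449.20).
Claim 4 ($10,707): deductible met; 20% of $10,707 = $2,141.40. Adding that to $6,449.20 gives $8,590.60, past the $7,150 cap; patient pays only $7,150 − $6,449.20 = $700.80.

$700.80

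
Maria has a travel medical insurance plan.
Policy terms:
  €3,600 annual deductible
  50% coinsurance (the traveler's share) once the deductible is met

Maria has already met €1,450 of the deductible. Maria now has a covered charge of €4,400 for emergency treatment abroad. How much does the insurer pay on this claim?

Remaining deductible: €3,600 − €1,450 = €2,150.
After the €2,150 deductible portion, €4,400 − €2,150 = €2,250 is subject to coinsurance.
Traveler's 50% share of €2,250 is €1,125.
That puts the traveler's cost at €2,150 + €1,125 = €3,275.
The plan picks up €4,400 − €3,275 = €1,125.

€1,125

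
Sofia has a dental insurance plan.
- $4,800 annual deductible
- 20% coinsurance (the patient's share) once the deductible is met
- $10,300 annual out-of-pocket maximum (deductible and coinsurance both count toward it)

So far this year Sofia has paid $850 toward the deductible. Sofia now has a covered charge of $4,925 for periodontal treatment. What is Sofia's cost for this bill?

Deductible still to meet: $4,800 − $850 = $3,950.
The remaining $975 (= $4,925 − $3,950) moves to coinsurance.
20% of $975 = $195 falls to the patient.
That puts the patient's cost at $3,950 + $195 = $4,145 before any cap.
Year-to-date out-of-pocket becomes $850 + $4,145 = $4,995, still under the $10,300 maximum, so no cap applies.

$4,145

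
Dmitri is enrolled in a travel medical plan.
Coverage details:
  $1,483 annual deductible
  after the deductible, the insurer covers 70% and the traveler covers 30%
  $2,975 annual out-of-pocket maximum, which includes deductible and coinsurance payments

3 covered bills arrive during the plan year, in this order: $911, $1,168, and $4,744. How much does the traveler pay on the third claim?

Claim 1 ($911): entire amount goes to the deductible. Traveler owes $911 (running OOP $911).
Claim 2 ($1,168): $572 finishes the deductible; $596 goes to coinsurance; coinsurance $596 × 30% = $178.80. Cost to traveler: $750.80. OOP to date $1,661.80.
Claim 3 ($4,744): deductible already satisfied, so traveler's share is 30% × $4,744 = $1,423.20. OOP would hit $3,085 > $2,975, so the cap limits the traveler to $2,975 − $1,661.80 = $1,313.20.

$1,313.20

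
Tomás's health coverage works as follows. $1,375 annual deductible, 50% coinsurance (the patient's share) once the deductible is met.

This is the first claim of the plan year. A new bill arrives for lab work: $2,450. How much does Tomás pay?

Deductible not yet touched, so the first $1,375 of the bill goes to the deductible.
The remaining $1,075 (= $2,450 − $1,375) moves to coinsurance.
Coinsurance: $1,075 × 50% = $537.50.
So the patient owes $1,375 + $537.50 = $1,912.50.

$1,912.50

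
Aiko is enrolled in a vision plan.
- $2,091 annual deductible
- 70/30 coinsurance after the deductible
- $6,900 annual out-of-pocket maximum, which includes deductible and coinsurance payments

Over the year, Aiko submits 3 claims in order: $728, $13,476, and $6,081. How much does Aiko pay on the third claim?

$1,175.10

Claim 1 — $728: fully absorbed by the deductible. Member owes $728 (running OOP $728).
Claim 2 — $13,476: $1,363 to deductible, leaving $12,113; coinsurance $12,113 × 30% = $3,633.90. Member pays $4,996.90; OOP now $5,724.90.
Claim 3 — $6,081: deductible met; 30% of $6,081 = $1,824.30. OOP would hit $7,549.20 > $6,900, so the cap limits the member to $6,900 − $5,724.90 = $1,175.10.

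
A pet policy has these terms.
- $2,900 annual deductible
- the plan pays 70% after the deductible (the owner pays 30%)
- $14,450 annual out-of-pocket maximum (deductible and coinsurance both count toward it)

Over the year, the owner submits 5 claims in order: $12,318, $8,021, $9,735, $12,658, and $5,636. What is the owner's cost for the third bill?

#1 ($12,318): deductible takes $2,900, $9,418 remains; 30% of $9,418 = $2,825.40. Owner owes $5,725.40 (running OOP $5,725.40).
#2 ($8,021): deductible met; 30% of $8,021 = $2,406.30. Owner pays $2,406.30; OOP now $8,131.70.
#3 ($9,735): deductible already satisfied, so owner's share is 30% × $9,735 = $2,920.50. Owner owes $2,920.50 (running OOP $11,052.20).

$2,920.50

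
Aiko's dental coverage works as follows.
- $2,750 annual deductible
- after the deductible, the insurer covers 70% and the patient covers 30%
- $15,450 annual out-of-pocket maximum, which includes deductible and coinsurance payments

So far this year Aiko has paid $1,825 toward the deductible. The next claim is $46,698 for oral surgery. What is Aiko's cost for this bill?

$13,625

Deductible still to meet: $2,750 − $1,825 = $925.
After the $925 deductible portion, $46,698 − $925 = $45,773 is subject to coinsurance.
30% of $45,773 = $13,731.90 falls to the patient.
That puts the patient's cost at $925 + $13,731.90 = $14,656.90 before any cap.
Year-to-date out-of-pocket would reach $1,825 + $14,656.90 = $16,481.90, above the $15,450 maximum, so the patient pays only $15,450 − $1,825 = $13,625.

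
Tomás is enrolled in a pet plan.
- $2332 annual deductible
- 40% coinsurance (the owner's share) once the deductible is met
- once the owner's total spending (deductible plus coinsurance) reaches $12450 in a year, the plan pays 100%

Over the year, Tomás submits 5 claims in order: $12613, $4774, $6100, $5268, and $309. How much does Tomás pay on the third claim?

Bill 1, $12613: $2332 to deductible, leaving $10281; 40% of $10281 = $4112.40. Cost to owner: $6444.40. OOP to date $6444.40.
Bill 2, $4774: deductible met; 40% of $4774 = $1909.60. Cost to owner: $1909.60. OOP to date $8354.
Bill 3, $6100: 40% coinsurance on $6100 = $2440. Owner pays $2440; OOP now $10794.

$2440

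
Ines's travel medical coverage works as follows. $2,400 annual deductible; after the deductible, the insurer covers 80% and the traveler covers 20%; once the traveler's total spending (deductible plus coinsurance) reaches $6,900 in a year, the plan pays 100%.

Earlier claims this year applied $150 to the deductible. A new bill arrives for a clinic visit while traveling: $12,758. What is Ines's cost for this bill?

$4,351.60

Deductible still to meet: $2,400 − $150 = $2,250.
The remaining $10,508 (= $12,758 − $2,250) moves to coinsurance.
Traveler's 20% share of $10,508 is $2,101.60.
So the traveler owes $2,250 + $2,101.60 = $4,351.60 before any cap.
Year-to-date out-of-pocket becomes $150 + $4,351.60 = $4,501.60, still under the $6,900 maximum, so no cap applies.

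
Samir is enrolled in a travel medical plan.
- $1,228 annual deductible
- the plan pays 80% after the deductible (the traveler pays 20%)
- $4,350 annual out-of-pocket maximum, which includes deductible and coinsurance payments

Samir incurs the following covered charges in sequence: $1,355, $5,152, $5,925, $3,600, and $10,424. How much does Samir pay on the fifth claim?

$161.20

Bill 1, $1,355: $1,228 to deductible, leaving $127; traveler's 20% is $25.40. Traveler owes $1,253.40 (running OOP $1,253.40).
Bill 2, $5,152: deductible met; 20% of $5,152 = $1,030.40. Traveler pays $1,030.40; OOP now $2,283.80.
Bill 3, $5,925: 20% coinsurance on $5,925 = $1,185. Traveler owes $1,185 (running OOP $3,468.80).
Bill 4, $3,600: 20% coinsurance on $3,600 = $720. Cost to traveler: $720. OOP to date $4,188.80.
Bill 5, $10,424: deductible met; 20% of $10,424 = $2,084.80. Adding that to $4,188.80 gives $6,273.60, past the $4,350 cap; traveler pays only $4,350 − $4,188.80 = $161.20.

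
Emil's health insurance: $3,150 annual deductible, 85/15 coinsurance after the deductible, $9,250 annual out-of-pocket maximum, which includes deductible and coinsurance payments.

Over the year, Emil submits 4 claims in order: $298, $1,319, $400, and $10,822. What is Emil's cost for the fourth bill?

$2,586.35

Claim 1 — $298: fully absorbed by the deductible. Patient pays $298; OOP now $298.
Claim 2 — $1,319: entire amount goes to the deductible. Patient pays $1,319; OOP now $1,617.
Claim 3 — $400: fully absorbed by the deductible. Patient owes $400 (running OOP $2,017).
Claim 4 — $10,822: deductible takes $1,133, $9,689 remains; 15% of $9,689 = $1,453.35. Patient pays $2,586.35; OOP now $4,603.35.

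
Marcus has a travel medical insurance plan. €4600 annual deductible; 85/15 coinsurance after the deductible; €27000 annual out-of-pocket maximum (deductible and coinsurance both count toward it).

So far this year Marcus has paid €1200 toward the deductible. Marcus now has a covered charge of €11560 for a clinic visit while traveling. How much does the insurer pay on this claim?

€6936

€1200 of the €4600 deductible is already met, leaving €3400.
After the €3400 deductible portion, €11560 − €3400 = €8160 is subject to coinsurance.
Traveler's 15% share of €8160 is €1224.
That puts the traveler's cost at €3400 + €1224 = €4624 before any cap.
Cumulative spending €1200 + €4624 = €5824 stays under the €27000 maximum.
Insurer pays the balance: €11560 − €4624 = €6936.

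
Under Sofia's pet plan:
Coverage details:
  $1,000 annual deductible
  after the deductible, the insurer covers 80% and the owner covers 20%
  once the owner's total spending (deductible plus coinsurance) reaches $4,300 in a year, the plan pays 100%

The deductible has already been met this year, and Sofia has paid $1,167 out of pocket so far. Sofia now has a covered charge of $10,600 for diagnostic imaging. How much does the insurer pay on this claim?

With the deductible met, the entire $10,600 is subject to coinsurance.
20% of $10,600 = $2,120 falls to the owner.
Year-to-date out-of-pocket becomes $1,167 + $2,120 = $3,287, still under the $4,300 maximum, so no cap applies.
The insurer covers the remainder: $10,600 − $2,120 = $8,480.

$8,480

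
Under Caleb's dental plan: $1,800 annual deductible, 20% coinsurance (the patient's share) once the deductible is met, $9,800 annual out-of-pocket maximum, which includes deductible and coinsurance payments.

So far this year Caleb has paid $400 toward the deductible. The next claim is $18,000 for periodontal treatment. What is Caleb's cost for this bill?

$400 of the $1,800 deductible is already met, leaving $1,400.
After the $1,400 deductible portion, $18,000 − $1,400 = $16,600 is subject to coinsurance.
Coinsurance: $16,600 × 20% = $3,320.
That puts the patient's cost at $1,400 + $3,320 = $4,720 before any cap.
Cumulative spending $400 + $4,720 = $5,120 stays under the $9,800 maximum.

$4,720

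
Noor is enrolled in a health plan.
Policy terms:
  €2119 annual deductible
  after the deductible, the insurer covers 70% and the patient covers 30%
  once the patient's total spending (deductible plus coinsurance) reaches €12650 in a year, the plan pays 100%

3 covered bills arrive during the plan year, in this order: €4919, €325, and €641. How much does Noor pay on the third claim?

Claim 1 — €4919: deductible takes €2119, €2800 remains; coinsurance €2800 × 30% = €840. Cost to patient: €2959. OOP to date €2959.
Claim 2 — €325: deductible met; 30% of €325 = €97.50. Cost to patient: €97.50. OOP to date €3056.50.
Claim 3 — €641: 30% coinsurance on €641 = €192.30. Cost to patient: €192.30. OOP to date €3248.80.

€192.30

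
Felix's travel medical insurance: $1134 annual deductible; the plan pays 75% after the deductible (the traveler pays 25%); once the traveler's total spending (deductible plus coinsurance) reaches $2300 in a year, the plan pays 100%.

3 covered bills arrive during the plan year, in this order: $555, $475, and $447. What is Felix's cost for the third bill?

$189.75

Bill 1, $555: all of it applies to the deductible. Traveler pays $555; OOP now $555.
Bill 2, $475: entire amount goes to the deductible. Cost to traveler: $475. OOP to date $1030.
Bill 3, $447: $104 finishes the deductible; $343 goes to coinsurance; traveler's 25% is $85.75. Traveler owes $189.75 (running OOP $1219.75).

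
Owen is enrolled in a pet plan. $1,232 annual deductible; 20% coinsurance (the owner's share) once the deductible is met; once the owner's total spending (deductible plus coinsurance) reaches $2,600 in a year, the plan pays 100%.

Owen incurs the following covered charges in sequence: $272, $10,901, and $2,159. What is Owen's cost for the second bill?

$2,328

Claim 1 — $272: fully absorbed by the deductible. Owner pays $272; OOP now $272.
Claim 2 — $10,901: $960 finishes the deductible; $9,941 goes to coinsurance; coinsurance $9,941 × 20% = $1,988.20. Deductible plus coinsurance: $960 + $1,988.20 = $2,948.20. Adding that to $272 gives $3,220.20, past the $2,600 cap; owner pays only $2,600 − $272 = $2,328.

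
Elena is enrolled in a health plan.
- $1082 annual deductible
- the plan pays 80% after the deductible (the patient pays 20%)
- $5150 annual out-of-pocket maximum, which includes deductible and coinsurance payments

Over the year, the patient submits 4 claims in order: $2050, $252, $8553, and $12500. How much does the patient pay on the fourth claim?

#1 ($2050): deductible takes $1082, $968 remains; 20% of $968 = $193.60. Patient pays $1275.60; OOP now $1275.60.
#2 ($252): 20% coinsurance on $252 = $50.40. Cost to patient: $50.40. OOP to date $1326.
#3 ($8553): deductible already satisfied, so patient's share is 20% × $8553 = $1710.60. Cost to patient: $1710.60. OOP to date $3036.60.
#4 ($12500): deductible met; 20% of $12500 = $2500. Adding that to $3036.60 gives $5536.60, past the $5150 cap; patient pays only $5150 − $3036.60 = $2113.40.

$2113.40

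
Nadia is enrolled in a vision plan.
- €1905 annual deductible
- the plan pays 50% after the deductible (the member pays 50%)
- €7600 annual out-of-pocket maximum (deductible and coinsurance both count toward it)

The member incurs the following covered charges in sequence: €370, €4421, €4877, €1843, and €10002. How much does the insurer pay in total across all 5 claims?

#1 (€370): all of it applies to the deductible. Member pays €370; OOP now €370. Insurer: €370 − €370 = €0.
#2 (€4421): €1535 finishes the deductible; €2886 goes to coinsurance; member's 50% is €1443. Member pays €2978; OOP now €3348. Plan pays €4421 − €2978 = €1443.
#3 (€4877): deductible met; 50% of €4877 = €2438.50. Cost to member: €2438.50. OOP to date €5786.50. Insurer: €4877 − €2438.50 = €2438.50.
#4 (€1843): deductible met; 50% of €1843 = €921.50. Cost to member: €921.50. OOP to date €6708. Plan pays €1843 − €921.50 = €921.50.
#5 (€10002): deductible met; 50% of €10002 = €5001. Adding that to €6708 gives €11709, past the €7600 cap; member pays only €7600 − €6708 = €892. Insurer: €10002 − €892 = €9110.
Insurer total: €0 + €1443 + €2438.50 + €921.50 + €9110 = €13913.

€13913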